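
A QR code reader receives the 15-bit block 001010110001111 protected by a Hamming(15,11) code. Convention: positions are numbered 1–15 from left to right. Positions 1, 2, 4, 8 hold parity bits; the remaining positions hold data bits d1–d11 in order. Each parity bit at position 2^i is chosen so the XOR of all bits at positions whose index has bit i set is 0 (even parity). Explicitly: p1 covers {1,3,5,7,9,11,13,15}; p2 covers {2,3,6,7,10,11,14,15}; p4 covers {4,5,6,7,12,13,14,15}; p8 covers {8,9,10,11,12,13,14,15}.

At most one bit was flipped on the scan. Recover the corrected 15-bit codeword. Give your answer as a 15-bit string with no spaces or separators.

s1 (pos 1,3,5,7,9,11,13,15): 0⊕1⊕1⊕1⊕0⊕0⊕1⊕1 = 1
s2 (pos 2,3,6,7,10,11,14,15): 0⊕1⊕0⊕1⊕0⊕0⊕1⊕1 = 0
s4 (pos 4,5,6,7,12,13,14,15): 0⊕1⊕0⊕1⊕1⊕1⊕1⊕1 = 0
s8 (pos 8,9,10,11,12,13,14,15): 1⊕0⊕0⊕0⊕1⊕1⊕1⊕1 = 1
Syndrome s8…s1 = 1001 → error at position 9.
Flip position 9: 001010110001111 → 001010111001111

001010111001111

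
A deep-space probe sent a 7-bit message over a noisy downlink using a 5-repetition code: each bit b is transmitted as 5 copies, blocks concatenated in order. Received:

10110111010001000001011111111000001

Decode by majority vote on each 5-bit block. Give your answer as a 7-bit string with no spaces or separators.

1100110

Block 1 (10110): 3 ones → 1
Block 2 (11101): 4 ones → 1
Block 3 (00010): 1 one → 0
Block 4 (00001): 1 one → 0
Block 5 (01111): 4 ones → 1
Block 6 (11110): 4 ones → 1
Block 7 (00001): 1 one → 0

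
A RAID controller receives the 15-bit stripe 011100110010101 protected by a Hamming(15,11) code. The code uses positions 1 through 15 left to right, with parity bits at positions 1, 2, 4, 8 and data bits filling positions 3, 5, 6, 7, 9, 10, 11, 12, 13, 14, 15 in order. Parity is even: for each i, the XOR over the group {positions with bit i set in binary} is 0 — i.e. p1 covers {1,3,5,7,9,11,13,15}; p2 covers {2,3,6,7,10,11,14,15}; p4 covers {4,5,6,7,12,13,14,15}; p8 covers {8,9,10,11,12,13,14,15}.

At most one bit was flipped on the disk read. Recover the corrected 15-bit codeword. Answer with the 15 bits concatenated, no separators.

010100110010101

s1 (pos 1,3,5,7,9,11,13,15): 0⊕1⊕0⊕1⊕0⊕1⊕1⊕1 = 1
s2 (pos 2,3,6,7,10,11,14,15): 1⊕1⊕0⊕1⊕0⊕1⊕0⊕1 = 1
s4 (pos 4,5,6,7,12,13,14,15): 1⊕0⊕0⊕1⊕0⊕1⊕0⊕1 = 0
s8 (pos 8,9,10,11,12,13,14,15): 1⊕0⊕0⊕1⊕0⊕1⊕0⊕1 = 0
Syndrome s8…s1 = 0011 → error at position 3.
Flip position 3: 011100110010101 → 010100110010101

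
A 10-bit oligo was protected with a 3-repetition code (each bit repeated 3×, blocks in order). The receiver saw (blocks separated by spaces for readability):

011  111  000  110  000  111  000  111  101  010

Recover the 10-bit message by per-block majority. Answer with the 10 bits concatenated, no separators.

Block 1 (011): 2 ones → 1
Block 2 (111): 3 ones → 1
Block 3 (000): 0 ones → 0
Block 4 (110): 2 ones → 1
Block 5 (000): 0 ones → 0
Block 6 (111): 3 ones → 1
Block 7 (000): 0 ones → 0
Block 8 (111): 3 ones → 1
Block 9 (101): 2 ones → 1
Block 10 (010): 1 one → 0

1101010110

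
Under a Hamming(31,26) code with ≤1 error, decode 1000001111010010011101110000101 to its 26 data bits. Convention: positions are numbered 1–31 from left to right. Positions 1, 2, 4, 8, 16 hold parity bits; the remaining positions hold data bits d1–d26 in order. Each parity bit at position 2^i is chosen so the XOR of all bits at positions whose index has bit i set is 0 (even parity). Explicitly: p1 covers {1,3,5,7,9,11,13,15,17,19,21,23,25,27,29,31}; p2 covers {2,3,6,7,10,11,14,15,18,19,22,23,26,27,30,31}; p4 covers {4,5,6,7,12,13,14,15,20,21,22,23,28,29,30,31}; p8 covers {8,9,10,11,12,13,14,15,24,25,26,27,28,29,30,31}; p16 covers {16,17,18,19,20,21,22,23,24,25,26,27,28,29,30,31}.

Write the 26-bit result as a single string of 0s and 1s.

00011101001011101110000101

s1 (pos 1,3,5,7,9,11,13,15,17,19,21,23,25,27,29,31): 1⊕0⊕0⊕1⊕1⊕0⊕0⊕1⊕0⊕1⊕0⊕1⊕0⊕0⊕1⊕1 = 0
s2 (pos 2,3,6,7,10,11,14,15,18,19,22,23,26,27,30,31): 0⊕0⊕0⊕1⊕1⊕0⊕0⊕1⊕1⊕1⊕1⊕1⊕0⊕0⊕0⊕1 = 0
s4 (pos 4,5,6,7,12,13,14,15,20,21,22,23,28,29,30,31): 0⊕0⊕0⊕1⊕1⊕0⊕0⊕1⊕1⊕0⊕1⊕1⊕0⊕1⊕0⊕1 = 0
s8 (pos 8,9,10,11,12,13,14,15,24,25,26,27,28,29,30,31): 1⊕1⊕1⊕0⊕1⊕0⊕0⊕1⊕1⊕0⊕0⊕0⊕0⊕1⊕0⊕1 = 0
s16 (pos 16,17,18,19,20,21,22,23,24,25,26,27,28,29,30,31): 0⊕0⊕1⊕1⊕1⊕0⊕1⊕1⊕1⊕0⊕0⊕0⊕0⊕1⊕0⊕1 = 0
Syndrome s16…s1 = 00000 → no error.
Read data bits from positions 3,5,6,7,9,10,11,12,13,14,15,17,18,19,20,21,22,23,24,25,26,27,28,29,30,31: 00011101001011101110000101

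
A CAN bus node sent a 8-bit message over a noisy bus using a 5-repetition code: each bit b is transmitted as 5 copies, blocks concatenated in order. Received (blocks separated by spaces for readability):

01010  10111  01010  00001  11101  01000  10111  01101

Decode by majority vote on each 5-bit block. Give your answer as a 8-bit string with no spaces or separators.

Block 1 (01010): 2 ones → 0
Block 2 (10111): 4 ones → 1
Block 3 (01010): 2 ones → 0
Block 4 (00001): 1 one → 0
Block 5 (11101): 4 ones → 1
Block 6 (01000): 1 one → 0
Block 7 (10111): 4 ones → 1
Block 8 (01101): 3 ones → 1

01001011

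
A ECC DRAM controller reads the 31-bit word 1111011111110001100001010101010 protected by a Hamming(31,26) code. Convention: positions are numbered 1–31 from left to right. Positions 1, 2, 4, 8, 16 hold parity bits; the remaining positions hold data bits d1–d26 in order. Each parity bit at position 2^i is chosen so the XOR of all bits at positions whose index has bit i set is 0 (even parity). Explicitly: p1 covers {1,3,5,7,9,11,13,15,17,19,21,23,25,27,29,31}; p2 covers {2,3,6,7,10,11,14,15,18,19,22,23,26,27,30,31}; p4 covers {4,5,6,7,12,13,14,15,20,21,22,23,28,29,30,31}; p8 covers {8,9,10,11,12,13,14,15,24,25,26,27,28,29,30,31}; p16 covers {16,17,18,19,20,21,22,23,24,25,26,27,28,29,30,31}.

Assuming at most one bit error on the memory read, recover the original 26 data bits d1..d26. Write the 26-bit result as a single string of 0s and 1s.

10111111000100001010101000

s1 (pos 1,3,5,7,9,11,13,15,17,19,21,23,25,27,29,31): 1⊕1⊕0⊕1⊕1⊕1⊕0⊕0⊕1⊕0⊕0⊕0⊕0⊕0⊕0⊕0 = 0
s2 (pos 2,3,6,7,10,11,14,15,18,19,22,23,26,27,30,31): 1⊕1⊕1⊕1⊕1⊕1⊕0⊕0⊕0⊕0⊕1⊕0⊕1⊕0⊕1⊕0 = 1
s4 (pos 4,5,6,7,12,13,14,15,20,21,22,23,28,29,30,31): 1⊕0⊕1⊕1⊕1⊕0⊕0⊕0⊕0⊕0⊕1⊕0⊕1⊕0⊕1⊕0 = 1
s8 (pos 8,9,10,11,12,13,14,15,24,25,26,27,28,29,30,31): 1⊕1⊕1⊕1⊕1⊕0⊕0⊕0⊕1⊕0⊕1⊕0⊕1⊕0⊕1⊕0 = 1
s16 (pos 16,17,18,19,20,21,22,23,24,25,26,27,28,29,30,31): 1⊕1⊕0⊕0⊕0⊕0⊕1⊕0⊕1⊕0⊕1⊕0⊕1⊕0⊕1⊕0 = 1
Syndrome s16…s1 = 11110 → error at position 30.
Flip position 30: 1111011111110001100001010101010 → 1111011111110001100001010101000
Read data bits from positions 3,5,6,7,9,10,11,12,13,14,15,17,18,19,20,21,22,23,24,25,26,27,28,29,30,31: 10111111000100001010101000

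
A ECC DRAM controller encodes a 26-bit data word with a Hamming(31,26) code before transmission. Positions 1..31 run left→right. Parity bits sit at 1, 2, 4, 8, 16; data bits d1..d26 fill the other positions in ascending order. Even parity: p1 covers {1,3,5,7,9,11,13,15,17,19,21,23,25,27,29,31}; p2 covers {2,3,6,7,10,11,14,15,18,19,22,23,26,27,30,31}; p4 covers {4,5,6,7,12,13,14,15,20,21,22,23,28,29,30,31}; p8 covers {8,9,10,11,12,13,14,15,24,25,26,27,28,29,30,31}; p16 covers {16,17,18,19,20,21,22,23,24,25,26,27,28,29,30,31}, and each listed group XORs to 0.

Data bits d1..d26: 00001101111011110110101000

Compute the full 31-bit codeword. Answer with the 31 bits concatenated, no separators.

Place data at non-parity positions: p1 p2 0 p4 0 0 0 p8 1 1 0 1 1 1 1 p16 0 1 1 1 1 0 1 1 0 1 0 1 0 0 0
p1 (pos 1,3,5,7,9,11,13,15,17,19,21,23,25,27,29,31): XOR of data positions = 0⊕0⊕0⊕1⊕0⊕1⊕1⊕0⊕1⊕1⊕1⊕0⊕0⊕0⊕0 = 0
p2 (pos 2,3,6,7,10,11,14,15,18,19,22,23,26,27,30,31): XOR of data positions = 0⊕0⊕0⊕1⊕0⊕1⊕1⊕1⊕1⊕0⊕1⊕1⊕0⊕0⊕0 = 1
p4 (pos 4,5,6,7,12,13,14,15,20,21,22,23,28,29,30,31): XOR of data positions = 0⊕0⊕0⊕1⊕1⊕1⊕1⊕1⊕1⊕0⊕1⊕1⊕0⊕0⊕0 = 0
p8 (pos 8,9,10,11,12,13,14,15,24,25,26,27,28,29,30,31): XOR of data positions = 1⊕1⊕0⊕1⊕1⊕1⊕1⊕1⊕0⊕1⊕0⊕1⊕0⊕0⊕0 = 1
p16 (pos 16,17,18,19,20,21,22,23,24,25,26,27,28,29,30,31): XOR of data positions = 0⊕1⊕1⊕1⊕1⊕0⊕1⊕1⊕0⊕1⊕0⊕1⊕0⊕0⊕0 = 0
Codeword: 0100000111011110011110110101000

0100000111011110011110110101000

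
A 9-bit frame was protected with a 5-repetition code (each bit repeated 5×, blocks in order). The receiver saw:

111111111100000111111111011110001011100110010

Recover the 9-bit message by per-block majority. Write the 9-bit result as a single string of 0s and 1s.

Block 1 (11111): 5 ones → 1
Block 2 (11111): 5 ones → 1
Block 3 (00000): 0 ones → 0
Block 4 (11111): 5 ones → 1
Block 5 (11110): 4 ones → 1
Block 6 (11110): 4 ones → 1
Block 7 (00101): 2 ones → 0
Block 8 (11001): 3 ones → 1
Block 9 (10010): 2 ones → 0

110111010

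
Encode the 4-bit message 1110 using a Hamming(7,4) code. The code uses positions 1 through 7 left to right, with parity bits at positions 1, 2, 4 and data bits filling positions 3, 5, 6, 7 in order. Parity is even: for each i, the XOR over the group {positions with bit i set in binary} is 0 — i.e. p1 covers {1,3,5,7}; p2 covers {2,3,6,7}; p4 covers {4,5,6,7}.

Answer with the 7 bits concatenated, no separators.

Place data at non-parity positions: p1 p2 1 p4 1 1 0
p1 (pos 1,3,5,7): XOR of data positions = 1⊕1⊕0 = 0
p2 (pos 2,3,6,7): XOR of data positions = 1⊕1⊕0 = 0
p4 (pos 4,5,6,7): XOR of data positions = 1⊕1⊕0 = 0
Codeword: 0010110

0010110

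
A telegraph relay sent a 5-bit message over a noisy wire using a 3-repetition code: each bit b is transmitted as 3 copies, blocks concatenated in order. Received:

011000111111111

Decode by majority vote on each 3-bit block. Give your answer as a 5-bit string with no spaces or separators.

10111

Block 1 (011): 2 ones → 1
Block 2 (000): 0 ones → 0
Block 3 (111): 3 ones → 1
Block 4 (111): 3 ones → 1
Block 5 (111): 3 ones → 1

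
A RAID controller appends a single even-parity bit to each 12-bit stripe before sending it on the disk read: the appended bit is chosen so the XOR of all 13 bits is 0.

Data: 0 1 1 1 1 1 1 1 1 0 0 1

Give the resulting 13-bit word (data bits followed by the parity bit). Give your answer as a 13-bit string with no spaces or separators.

XOR of the 12 data bits: 0⊕1⊕1⊕1⊕1⊕1⊕1⊕1⊕1⊕0⊕0⊕1 = 1
Parity bit = 1 (so all 13 bits XOR to 0).

0111111110011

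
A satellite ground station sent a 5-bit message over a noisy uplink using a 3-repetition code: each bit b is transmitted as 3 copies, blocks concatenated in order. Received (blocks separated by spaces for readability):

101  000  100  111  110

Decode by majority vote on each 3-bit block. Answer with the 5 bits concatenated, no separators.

Block 1 (101): 2 ones → 1
Block 2 (000): 0 ones → 0
Block 3 (100): 1 one → 0
Block 4 (111): 3 ones → 1
Block 5 (110): 2 ones → 1

10011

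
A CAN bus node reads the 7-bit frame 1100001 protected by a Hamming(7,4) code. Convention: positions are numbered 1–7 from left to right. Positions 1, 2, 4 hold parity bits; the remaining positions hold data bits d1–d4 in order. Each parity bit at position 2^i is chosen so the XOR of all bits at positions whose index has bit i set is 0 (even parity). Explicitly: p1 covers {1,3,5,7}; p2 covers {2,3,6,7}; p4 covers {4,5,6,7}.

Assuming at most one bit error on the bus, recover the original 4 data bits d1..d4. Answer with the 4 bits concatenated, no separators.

s1 (pos 1,3,5,7): 1⊕0⊕0⊕1 = 0
s2 (pos 2,3,6,7): 1⊕0⊕0⊕1 = 0
s4 (pos 4,5,6,7): 0⊕0⊕0⊕1 = 1
Syndrome s4…s1 = 100 → error at position 4.
Flip position 4: 1100001 → 1101001
Read data bits from positions 3,5,6,7: 0001

0001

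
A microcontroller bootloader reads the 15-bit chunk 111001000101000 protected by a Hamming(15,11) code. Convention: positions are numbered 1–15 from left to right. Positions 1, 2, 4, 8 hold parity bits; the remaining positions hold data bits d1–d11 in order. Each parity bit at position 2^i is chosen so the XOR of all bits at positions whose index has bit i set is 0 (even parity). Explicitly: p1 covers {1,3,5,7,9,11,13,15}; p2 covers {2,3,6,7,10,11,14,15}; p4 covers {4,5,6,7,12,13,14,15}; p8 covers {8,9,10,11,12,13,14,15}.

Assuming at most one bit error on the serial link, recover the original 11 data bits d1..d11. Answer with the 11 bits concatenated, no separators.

10100101000

s1 (pos 1,3,5,7,9,11,13,15): 1⊕1⊕0⊕0⊕0⊕0⊕0⊕0 = 0
s2 (pos 2,3,6,7,10,11,14,15): 1⊕1⊕1⊕0⊕1⊕0⊕0⊕0 = 0
s4 (pos 4,5,6,7,12,13,14,15): 0⊕0⊕1⊕0⊕1⊕0⊕0⊕0 = 0
s8 (pos 8,9,10,11,12,13,14,15): 0⊕0⊕1⊕0⊕1⊕0⊕0⊕0 = 0
Syndrome s8…s1 = 0000 → no error.
Read data bits from positions 3,5,6,7,9,10,11,12,13,14,15: 10100101000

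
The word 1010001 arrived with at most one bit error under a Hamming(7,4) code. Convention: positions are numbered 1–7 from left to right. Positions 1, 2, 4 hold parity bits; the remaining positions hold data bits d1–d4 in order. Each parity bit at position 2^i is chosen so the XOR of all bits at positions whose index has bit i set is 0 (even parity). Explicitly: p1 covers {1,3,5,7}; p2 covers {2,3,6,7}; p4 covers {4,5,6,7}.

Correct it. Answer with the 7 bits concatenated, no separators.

1010101

s1 (pos 1,3,5,7): 1⊕1⊕0⊕1 = 1
s2 (pos 2,3,6,7): 0⊕1⊕0⊕1 = 0
s4 (pos 4,5,6,7): 0⊕0⊕0⊕1 = 1
Syndrome s4…s1 = 101 → error at position 5.
Flip position 5: 1010001 → 1010101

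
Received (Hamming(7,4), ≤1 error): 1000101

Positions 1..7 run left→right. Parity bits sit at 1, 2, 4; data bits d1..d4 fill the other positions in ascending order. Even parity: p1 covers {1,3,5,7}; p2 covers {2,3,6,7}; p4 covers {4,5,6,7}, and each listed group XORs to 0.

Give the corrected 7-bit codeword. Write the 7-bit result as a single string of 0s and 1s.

1010101

s1 (pos 1,3,5,7): 1⊕0⊕1⊕1 = 1
s2 (pos 2,3,6,7): 0⊕0⊕0⊕1 = 1
s4 (pos 4,5,6,7): 0⊕1⊕0⊕1 = 0
Syndrome s4…s1 = 011 → error at position 3.
Flip position 3: 1000101 → 1010101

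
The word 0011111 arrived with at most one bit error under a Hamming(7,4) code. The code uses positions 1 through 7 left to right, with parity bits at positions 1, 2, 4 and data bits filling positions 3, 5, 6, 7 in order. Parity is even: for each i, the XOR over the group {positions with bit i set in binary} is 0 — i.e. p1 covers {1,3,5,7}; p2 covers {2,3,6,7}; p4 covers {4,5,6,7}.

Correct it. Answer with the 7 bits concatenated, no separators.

s1 (pos 1,3,5,7): 0⊕1⊕1⊕1 = 1
s2 (pos 2,3,6,7): 0⊕1⊕1⊕1 = 1
s4 (pos 4,5,6,7): 1⊕1⊕1⊕1 = 0
Syndrome s4…s1 = 011 → error at position 3.
Flip position 3: 0011111 → 0001111

0001111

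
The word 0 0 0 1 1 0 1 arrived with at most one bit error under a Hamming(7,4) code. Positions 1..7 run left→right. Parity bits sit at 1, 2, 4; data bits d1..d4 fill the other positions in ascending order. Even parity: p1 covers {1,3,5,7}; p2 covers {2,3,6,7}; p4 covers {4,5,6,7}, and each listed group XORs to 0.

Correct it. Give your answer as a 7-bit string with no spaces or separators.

0001111

s1 (pos 1,3,5,7): 0⊕0⊕1⊕1 = 0
s2 (pos 2,3,6,7): 0⊕0⊕0⊕1 = 1
s4 (pos 4,5,6,7): 1⊕1⊕0⊕1 = 1
Syndrome s4…s1 = 110 → error at position 6.
Flip position 6: 0001101 → 0001111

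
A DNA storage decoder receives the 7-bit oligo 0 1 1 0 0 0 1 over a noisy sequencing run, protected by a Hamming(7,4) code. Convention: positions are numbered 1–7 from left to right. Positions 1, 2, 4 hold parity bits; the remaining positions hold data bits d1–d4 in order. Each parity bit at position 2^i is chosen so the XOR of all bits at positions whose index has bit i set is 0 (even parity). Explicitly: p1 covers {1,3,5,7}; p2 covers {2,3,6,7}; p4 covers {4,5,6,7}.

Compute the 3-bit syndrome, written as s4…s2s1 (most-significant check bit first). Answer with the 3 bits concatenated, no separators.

s1 (pos 1,3,5,7): 0⊕1⊕0⊕1 = 0
s2 (pos 2,3,6,7): 1⊕1⊕0⊕1 = 1
s4 (pos 4,5,6,7): 0⊕0⊕0⊕1 = 1
Syndrome s4…s1 = 110 → error at position 6.

110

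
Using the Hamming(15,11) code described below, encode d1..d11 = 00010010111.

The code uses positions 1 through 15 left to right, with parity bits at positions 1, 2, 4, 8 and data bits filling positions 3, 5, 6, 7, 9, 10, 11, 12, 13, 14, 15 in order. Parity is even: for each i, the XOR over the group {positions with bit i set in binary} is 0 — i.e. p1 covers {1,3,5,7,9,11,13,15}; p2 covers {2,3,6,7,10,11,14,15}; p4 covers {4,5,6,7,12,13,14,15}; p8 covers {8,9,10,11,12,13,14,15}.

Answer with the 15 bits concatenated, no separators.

000000100010111

Place data at non-parity positions: p1 p2 0 p4 0 0 1 p8 0 0 1 0 1 1 1
p1 (pos 1,3,5,7,9,11,13,15): XOR of data positions = 0⊕0⊕1⊕0⊕1⊕1⊕1 = 0
p2 (pos 2,3,6,7,10,11,14,15): XOR of data positions = 0⊕0⊕1⊕0⊕1⊕1⊕1 = 0
p4 (pos 4,5,6,7,12,13,14,15): XOR of data positions = 0⊕0⊕1⊕0⊕1⊕1⊕1 = 0
p8 (pos 8,9,10,11,12,13,14,15): XOR of data positions = 0⊕0⊕1⊕0⊕1⊕1⊕1 = 0
Codeword: 000000100010111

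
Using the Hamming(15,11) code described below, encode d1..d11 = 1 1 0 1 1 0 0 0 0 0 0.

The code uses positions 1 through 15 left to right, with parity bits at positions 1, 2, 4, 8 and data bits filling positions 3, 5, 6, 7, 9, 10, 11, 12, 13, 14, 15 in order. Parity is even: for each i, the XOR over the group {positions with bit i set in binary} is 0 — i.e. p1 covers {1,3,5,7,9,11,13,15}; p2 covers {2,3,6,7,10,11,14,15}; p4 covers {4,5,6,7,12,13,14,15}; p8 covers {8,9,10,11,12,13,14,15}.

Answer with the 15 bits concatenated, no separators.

001010111000000

Place data at non-parity positions: p1 p2 1 p4 1 0 1 p8 1 0 0 0 0 0 0
p1 (pos 1,3,5,7,9,11,13,15): XOR of data positions = 1⊕1⊕1⊕1⊕0⊕0⊕0 = 0
p2 (pos 2,3,6,7,10,11,14,15): XOR of data positions = 1⊕0⊕1⊕0⊕0⊕0⊕0 = 0
p4 (pos 4,5,6,7,12,13,14,15): XOR of data positions = 1⊕0⊕1⊕0⊕0⊕0⊕0 = 0
p8 (pos 8,9,10,11,12,13,14,15): XOR of data positions = 1⊕0⊕0⊕0⊕0⊕0⊕0 = 1
Codeword: 001010111000000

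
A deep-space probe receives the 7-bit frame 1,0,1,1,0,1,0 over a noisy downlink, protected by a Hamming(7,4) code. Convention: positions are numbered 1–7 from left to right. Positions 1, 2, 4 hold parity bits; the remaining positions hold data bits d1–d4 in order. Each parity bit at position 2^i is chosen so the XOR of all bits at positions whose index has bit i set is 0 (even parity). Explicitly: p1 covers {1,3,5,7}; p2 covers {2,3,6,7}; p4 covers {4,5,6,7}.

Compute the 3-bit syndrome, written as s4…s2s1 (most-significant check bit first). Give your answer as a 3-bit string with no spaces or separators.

s1 (pos 1,3,5,7): 1⊕1⊕0⊕0 = 0
s2 (pos 2,3,6,7): 0⊕1⊕1⊕0 = 0
s4 (pos 4,5,6,7): 1⊕0⊕1⊕0 = 0
Syndrome s4…s1 = 000 → no error.

000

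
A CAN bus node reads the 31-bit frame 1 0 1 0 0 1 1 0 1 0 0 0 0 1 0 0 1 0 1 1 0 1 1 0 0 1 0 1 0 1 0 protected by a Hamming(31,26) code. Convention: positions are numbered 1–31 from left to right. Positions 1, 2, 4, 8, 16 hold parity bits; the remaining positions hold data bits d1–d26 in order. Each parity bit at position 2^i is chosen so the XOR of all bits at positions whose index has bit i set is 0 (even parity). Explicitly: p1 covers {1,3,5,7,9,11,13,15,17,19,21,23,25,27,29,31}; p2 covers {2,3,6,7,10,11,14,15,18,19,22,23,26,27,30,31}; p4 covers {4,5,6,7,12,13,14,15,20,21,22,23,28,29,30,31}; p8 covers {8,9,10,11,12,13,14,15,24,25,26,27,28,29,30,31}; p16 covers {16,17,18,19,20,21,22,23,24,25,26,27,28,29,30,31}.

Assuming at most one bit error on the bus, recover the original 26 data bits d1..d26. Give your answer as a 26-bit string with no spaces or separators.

10111010010101101100101010

s1 (pos 1,3,5,7,9,11,13,15,17,19,21,23,25,27,29,31): 1⊕1⊕0⊕1⊕1⊕0⊕0⊕0⊕1⊕1⊕0⊕1⊕0⊕0⊕0⊕0 = 1
s2 (pos 2,3,6,7,10,11,14,15,18,19,22,23,26,27,30,31): 0⊕1⊕1⊕1⊕0⊕0⊕1⊕0⊕0⊕1⊕1⊕1⊕1⊕0⊕1⊕0 = 1
s4 (pos 4,5,6,7,12,13,14,15,20,21,22,23,28,29,30,31): 0⊕0⊕1⊕1⊕0⊕0⊕1⊕0⊕1⊕0⊕1⊕1⊕1⊕0⊕1⊕0 = 0
s8 (pos 8,9,10,11,12,13,14,15,24,25,26,27,28,29,30,31): 0⊕1⊕0⊕0⊕0⊕0⊕1⊕0⊕0⊕0⊕1⊕0⊕1⊕0⊕1⊕0 = 1
s16 (pos 16,17,18,19,20,21,22,23,24,25,26,27,28,29,30,31): 0⊕1⊕0⊕1⊕1⊕0⊕1⊕1⊕0⊕0⊕1⊕0⊕1⊕0⊕1⊕0 = 0
Syndrome s16…s1 = 01011 → error at position 11.
Flip position 11: 1010011010000100101101100101010 → 1010011010100100101101100101010
Read data bits from positions 3,5,6,7,9,10,11,12,13,14,15,17,18,19,20,21,22,23,24,25,26,27,28,29,30,31: 10111010010101101100101010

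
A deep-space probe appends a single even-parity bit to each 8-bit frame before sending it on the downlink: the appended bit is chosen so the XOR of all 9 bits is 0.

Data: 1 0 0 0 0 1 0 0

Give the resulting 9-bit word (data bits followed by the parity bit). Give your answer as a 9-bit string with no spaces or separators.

XOR of the 8 data bits: 1⊕0⊕0⊕0⊕0⊕1⊕0⊕0 = 0
Parity bit = 0 (so all 9 bits XOR to 0).

100001000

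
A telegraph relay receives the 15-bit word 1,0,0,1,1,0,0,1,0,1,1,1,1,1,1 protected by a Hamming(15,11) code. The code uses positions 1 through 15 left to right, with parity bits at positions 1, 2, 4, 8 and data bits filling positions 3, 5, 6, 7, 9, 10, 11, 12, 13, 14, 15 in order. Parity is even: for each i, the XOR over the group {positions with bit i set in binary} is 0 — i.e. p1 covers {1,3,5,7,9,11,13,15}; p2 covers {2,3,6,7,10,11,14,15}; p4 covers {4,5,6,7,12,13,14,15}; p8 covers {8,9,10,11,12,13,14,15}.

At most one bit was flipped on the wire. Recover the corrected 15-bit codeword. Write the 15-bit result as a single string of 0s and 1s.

100110011111111

s1 (pos 1,3,5,7,9,11,13,15): 1⊕0⊕1⊕0⊕0⊕1⊕1⊕1 = 1
s2 (pos 2,3,6,7,10,11,14,15): 0⊕0⊕0⊕0⊕1⊕1⊕1⊕1 = 0
s4 (pos 4,5,6,7,12,13,14,15): 1⊕1⊕0⊕0⊕1⊕1⊕1⊕1 = 0
s8 (pos 8,9,10,11,12,13,14,15): 1⊕0⊕1⊕1⊕1⊕1⊕1⊕1 = 1
Syndrome s8…s1 = 1001 → error at position 9.
Flip position 9: 100110010111111 → 100110011111111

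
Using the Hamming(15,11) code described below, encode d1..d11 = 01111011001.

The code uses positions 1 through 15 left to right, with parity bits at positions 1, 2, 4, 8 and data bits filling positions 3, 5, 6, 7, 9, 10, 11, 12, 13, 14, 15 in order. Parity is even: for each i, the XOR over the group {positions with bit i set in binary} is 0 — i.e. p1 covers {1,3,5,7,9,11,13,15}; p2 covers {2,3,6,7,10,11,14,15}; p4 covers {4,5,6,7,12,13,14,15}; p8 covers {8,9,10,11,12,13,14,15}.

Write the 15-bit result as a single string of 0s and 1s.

100111101011001

Place data at non-parity positions: p1 p2 0 p4 1 1 1 p8 1 0 1 1 0 0 1
p1 (pos 1,3,5,7,9,11,13,15): XOR of data positions = 0⊕1⊕1⊕1⊕1⊕0⊕1 = 1
p2 (pos 2,3,6,7,10,11,14,15): XOR of data positions = 0⊕1⊕1⊕0⊕1⊕0⊕1 = 0
p4 (pos 4,5,6,7,12,13,14,15): XOR of data positions = 1⊕1⊕1⊕1⊕0⊕0⊕1 = 1
p8 (pos 8,9,10,11,12,13,14,15): XOR of data positions = 1⊕0⊕1⊕1⊕0⊕0⊕1 = 0
Codeword: 100111101011001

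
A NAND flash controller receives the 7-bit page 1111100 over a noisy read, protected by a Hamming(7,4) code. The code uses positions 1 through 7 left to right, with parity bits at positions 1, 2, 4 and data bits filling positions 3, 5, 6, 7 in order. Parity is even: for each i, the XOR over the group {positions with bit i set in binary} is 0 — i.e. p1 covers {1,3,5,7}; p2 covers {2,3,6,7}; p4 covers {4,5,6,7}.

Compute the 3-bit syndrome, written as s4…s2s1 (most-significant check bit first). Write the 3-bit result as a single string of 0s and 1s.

001

s1 (pos 1,3,5,7): 1⊕1⊕1⊕0 = 1
s2 (pos 2,3,6,7): 1⊕1⊕0⊕0 = 0
s4 (pos 4,5,6,7): 1⊕1⊕0⊕0 = 0
Syndrome s4…s1 = 001 → error at position 1.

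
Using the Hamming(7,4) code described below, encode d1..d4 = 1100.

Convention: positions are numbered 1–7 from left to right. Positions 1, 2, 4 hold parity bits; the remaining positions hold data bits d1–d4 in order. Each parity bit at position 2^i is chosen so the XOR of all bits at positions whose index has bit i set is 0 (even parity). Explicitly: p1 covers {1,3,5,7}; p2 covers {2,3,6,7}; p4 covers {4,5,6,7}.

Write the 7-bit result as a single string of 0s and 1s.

Place data at non-parity positions: p1 p2 1 p4 1 0 0
p1 (pos 1,3,5,7): XOR of data positions = 1⊕1⊕0 = 0
p2 (pos 2,3,6,7): XOR of data positions = 1⊕0⊕0 = 1
p4 (pos 4,5,6,7): XOR of data positions = 1⊕0⊕0 = 1
Codeword: 0111100

0111100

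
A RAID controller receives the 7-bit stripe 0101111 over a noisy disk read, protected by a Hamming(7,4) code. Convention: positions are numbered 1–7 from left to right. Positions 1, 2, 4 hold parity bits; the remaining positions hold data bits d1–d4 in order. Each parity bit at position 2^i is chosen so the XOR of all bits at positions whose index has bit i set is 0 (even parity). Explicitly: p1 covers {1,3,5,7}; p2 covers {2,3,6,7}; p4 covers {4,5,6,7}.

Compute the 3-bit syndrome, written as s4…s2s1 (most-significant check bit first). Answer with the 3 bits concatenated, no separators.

s1 (pos 1,3,5,7): 0⊕0⊕1⊕1 = 0
s2 (pos 2,3,6,7): 1⊕0⊕1⊕1 = 1
s4 (pos 4,5,6,7): 1⊕1⊕1⊕1 = 0
Syndrome s4…s1 = 010 → error at position 2.

010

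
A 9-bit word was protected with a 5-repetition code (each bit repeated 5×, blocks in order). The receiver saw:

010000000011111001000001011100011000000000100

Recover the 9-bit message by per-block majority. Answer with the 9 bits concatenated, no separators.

001001000

Block 1 (01000): 1 one → 0
Block 2 (00000): 0 ones → 0
Block 3 (11111): 5 ones → 1
Block 4 (00100): 1 one → 0
Block 5 (00010): 1 one → 0
Block 6 (11100): 3 ones → 1
Block 7 (01100): 2 ones → 0
Block 8 (00000): 0 ones → 0
Block 9 (00100): 1 one → 0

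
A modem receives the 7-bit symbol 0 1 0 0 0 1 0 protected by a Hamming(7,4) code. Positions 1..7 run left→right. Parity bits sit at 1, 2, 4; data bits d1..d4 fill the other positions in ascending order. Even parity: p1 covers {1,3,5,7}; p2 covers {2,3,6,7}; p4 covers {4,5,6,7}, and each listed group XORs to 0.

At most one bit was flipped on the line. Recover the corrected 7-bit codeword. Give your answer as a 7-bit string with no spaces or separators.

0101010

s1 (pos 1,3,5,7): 0⊕0⊕0⊕0 = 0
s2 (pos 2,3,6,7): 1⊕0⊕1⊕0 = 0
s4 (pos 4,5,6,7): 0⊕0⊕1⊕0 = 1
Syndrome s4…s1 = 100 → error at position 4.
Flip position 4: 0100010 → 0101010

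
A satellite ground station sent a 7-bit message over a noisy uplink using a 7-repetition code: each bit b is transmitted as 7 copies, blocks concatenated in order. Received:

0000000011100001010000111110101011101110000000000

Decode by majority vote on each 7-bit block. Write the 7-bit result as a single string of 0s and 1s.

Block 1 (0000000): 0 ones → 0
Block 2 (0111000): 3 ones → 0
Block 3 (0101000): 2 ones → 0
Block 4 (0111110): 5 ones → 1
Block 5 (1010111): 5 ones → 1
Block 6 (0111000): 3 ones → 0
Block 7 (0000000): 0 ones → 0

0001100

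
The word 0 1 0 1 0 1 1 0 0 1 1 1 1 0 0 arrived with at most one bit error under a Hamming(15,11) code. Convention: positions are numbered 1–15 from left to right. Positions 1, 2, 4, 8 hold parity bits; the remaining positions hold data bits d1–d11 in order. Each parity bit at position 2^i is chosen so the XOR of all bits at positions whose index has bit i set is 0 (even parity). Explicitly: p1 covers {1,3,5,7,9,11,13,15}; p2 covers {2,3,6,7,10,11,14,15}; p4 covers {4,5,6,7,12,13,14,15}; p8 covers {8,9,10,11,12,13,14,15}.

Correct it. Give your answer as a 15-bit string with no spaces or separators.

s1 (pos 1,3,5,7,9,11,13,15): 0⊕0⊕0⊕1⊕0⊕1⊕1⊕0 = 1
s2 (pos 2,3,6,7,10,11,14,15): 1⊕0⊕1⊕1⊕1⊕1⊕0⊕0 = 1
s4 (pos 4,5,6,7,12,13,14,15): 1⊕0⊕1⊕1⊕1⊕1⊕0⊕0 = 1
s8 (pos 8,9,10,11,12,13,14,15): 0⊕0⊕1⊕1⊕1⊕1⊕0⊕0 = 0
Syndrome s8…s1 = 0111 → error at position 7.
Flip position 7: 010101100111100 → 010101000111100

010101000111100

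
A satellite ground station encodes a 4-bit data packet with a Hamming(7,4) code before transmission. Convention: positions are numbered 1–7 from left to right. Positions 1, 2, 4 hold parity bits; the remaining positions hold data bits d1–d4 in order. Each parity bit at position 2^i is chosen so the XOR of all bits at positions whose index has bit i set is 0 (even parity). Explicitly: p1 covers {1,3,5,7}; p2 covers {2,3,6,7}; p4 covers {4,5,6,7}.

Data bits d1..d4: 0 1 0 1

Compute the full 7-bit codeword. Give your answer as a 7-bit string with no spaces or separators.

Place data at non-parity positions: p1 p2 0 p4 1 0 1
p1 (pos 1,3,5,7): XOR of data positions = 0⊕1⊕1 = 0
p2 (pos 2,3,6,7): XOR of data positions = 0⊕0⊕1 = 1
p4 (pos 4,5,6,7): XOR of data positions = 1⊕0⊕1 = 0
Codeword: 0100101

0100101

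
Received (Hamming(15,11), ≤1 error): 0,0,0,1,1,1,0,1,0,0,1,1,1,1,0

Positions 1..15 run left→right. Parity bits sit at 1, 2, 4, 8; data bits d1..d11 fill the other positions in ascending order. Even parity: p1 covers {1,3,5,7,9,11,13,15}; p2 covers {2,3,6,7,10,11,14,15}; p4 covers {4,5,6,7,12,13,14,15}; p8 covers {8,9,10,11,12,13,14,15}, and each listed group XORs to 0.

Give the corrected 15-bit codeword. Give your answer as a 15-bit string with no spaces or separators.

000111010001110

s1 (pos 1,3,5,7,9,11,13,15): 0⊕0⊕1⊕0⊕0⊕1⊕1⊕0 = 1
s2 (pos 2,3,6,7,10,11,14,15): 0⊕0⊕1⊕0⊕0⊕1⊕1⊕0 = 1
s4 (pos 4,5,6,7,12,13,14,15): 1⊕1⊕1⊕0⊕1⊕1⊕1⊕0 = 0
s8 (pos 8,9,10,11,12,13,14,15): 1⊕0⊕0⊕1⊕1⊕1⊕1⊕0 = 1
Syndrome s8…s1 = 1011 → error at position 11.
Flip position 11: 000111010011110 → 000111010001110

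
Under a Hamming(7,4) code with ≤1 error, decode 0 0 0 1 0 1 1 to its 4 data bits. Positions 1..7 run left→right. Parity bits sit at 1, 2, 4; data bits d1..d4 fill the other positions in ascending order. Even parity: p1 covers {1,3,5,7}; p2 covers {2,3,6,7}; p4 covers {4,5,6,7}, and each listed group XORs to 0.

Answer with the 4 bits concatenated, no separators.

0111

s1 (pos 1,3,5,7): 0⊕0⊕0⊕1 = 1
s2 (pos 2,3,6,7): 0⊕0⊕1⊕1 = 0
s4 (pos 4,5,6,7): 1⊕0⊕1⊕1 = 1
Syndrome s4…s1 = 101 → error at position 5.
Flip position 5: 0001011 → 0001111
Read data bits from positions 3,5,6,7: 0111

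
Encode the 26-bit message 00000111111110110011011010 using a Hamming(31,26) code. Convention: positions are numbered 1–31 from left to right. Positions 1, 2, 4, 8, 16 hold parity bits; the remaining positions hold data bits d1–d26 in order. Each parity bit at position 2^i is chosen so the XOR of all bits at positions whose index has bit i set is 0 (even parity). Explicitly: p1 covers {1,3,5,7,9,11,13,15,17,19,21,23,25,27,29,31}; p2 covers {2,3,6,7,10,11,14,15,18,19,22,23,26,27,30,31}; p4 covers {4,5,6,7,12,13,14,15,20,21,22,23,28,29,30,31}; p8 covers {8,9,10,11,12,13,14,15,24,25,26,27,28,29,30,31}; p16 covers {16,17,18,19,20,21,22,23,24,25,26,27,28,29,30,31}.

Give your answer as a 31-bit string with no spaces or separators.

1100000101111111110110011011010

Place data at non-parity positions: p1 p2 0 p4 0 0 0 p8 0 1 1 1 1 1 1 p16 1 1 0 1 1 0 0 1 1 0 1 1 0 1 0
p1 (pos 1,3,5,7,9,11,13,15,17,19,21,23,25,27,29,31): XOR of data positions = 0⊕0⊕0⊕0⊕1⊕1⊕1⊕1⊕0⊕1⊕0⊕1⊕1⊕0⊕0 = 1
p2 (pos 2,3,6,7,10,11,14,15,18,19,22,23,26,27,30,31): XOR of data positions = 0⊕0⊕0⊕1⊕1⊕1⊕1⊕1⊕0⊕0⊕0⊕0⊕1⊕1⊕0 = 1
p4 (pos 4,5,6,7,12,13,14,15,20,21,22,23,28,29,30,31): XOR of data positions = 0⊕0⊕0⊕1⊕1⊕1⊕1⊕1⊕1⊕0⊕0⊕1⊕0⊕1⊕0 = 0
p8 (pos 8,9,10,11,12,13,14,15,24,25,26,27,28,29,30,31): XOR of data positions = 0⊕1⊕1⊕1⊕1⊕1⊕1⊕1⊕1⊕0⊕1⊕1⊕0⊕1⊕0 = 1
p16 (pos 16,17,18,19,20,21,22,23,24,25,26,27,28,29,30,31): XOR of data positions = 1⊕1⊕0⊕1⊕1⊕0⊕0⊕1⊕1⊕0⊕1⊕1⊕0⊕1⊕0 = 1
Codeword: 1100000101111111110110011011010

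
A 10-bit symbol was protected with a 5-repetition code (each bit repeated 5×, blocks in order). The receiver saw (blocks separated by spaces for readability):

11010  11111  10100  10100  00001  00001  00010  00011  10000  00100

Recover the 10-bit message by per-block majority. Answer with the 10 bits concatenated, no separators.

Block 1 (11010): 3 ones → 1
Block 2 (11111): 5 ones → 1
Block 3 (10100): 2 ones → 0
Block 4 (10100): 2 ones → 0
Block 5 (00001): 1 one → 0
Block 6 (00001): 1 one → 0
Block 7 (00010): 1 one → 0
Block 8 (00011): 2 ones → 0
Block 9 (10000): 1 one → 0
Block 10 (00100): 1 one → 0

1100000000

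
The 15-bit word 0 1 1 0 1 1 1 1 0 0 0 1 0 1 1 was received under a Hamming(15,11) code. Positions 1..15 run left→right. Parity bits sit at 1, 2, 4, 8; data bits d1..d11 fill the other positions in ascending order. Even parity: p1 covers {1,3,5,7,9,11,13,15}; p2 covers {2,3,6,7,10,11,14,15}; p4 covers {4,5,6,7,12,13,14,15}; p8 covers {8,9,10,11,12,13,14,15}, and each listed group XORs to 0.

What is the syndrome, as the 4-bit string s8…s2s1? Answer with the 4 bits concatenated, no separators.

0000

s1 (pos 1,3,5,7,9,11,13,15): 0⊕1⊕1⊕1⊕0⊕0⊕0⊕1 = 0
s2 (pos 2,3,6,7,10,11,14,15): 1⊕1⊕1⊕1⊕0⊕0⊕1⊕1 = 0
s4 (pos 4,5,6,7,12,13,14,15): 0⊕1⊕1⊕1⊕1⊕0⊕1⊕1 = 0
s8 (pos 8,9,10,11,12,13,14,15): 1⊕0⊕0⊕0⊕1⊕0⊕1⊕1 = 0
Syndrome s8…s1 = 0000 → no error.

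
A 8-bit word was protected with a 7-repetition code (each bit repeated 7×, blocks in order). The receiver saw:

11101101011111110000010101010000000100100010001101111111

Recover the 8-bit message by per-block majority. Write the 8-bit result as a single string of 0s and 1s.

11010001

Block 1 (1110110): 5 ones → 1
Block 2 (1011111): 6 ones → 1
Block 3 (1100000): 2 ones → 0
Block 4 (1010101): 4 ones → 1
Block 5 (0000000): 0 ones → 0
Block 6 (1001000): 2 ones → 0
Block 7 (1000110): 3 ones → 0
Block 8 (1111111): 7 ones → 1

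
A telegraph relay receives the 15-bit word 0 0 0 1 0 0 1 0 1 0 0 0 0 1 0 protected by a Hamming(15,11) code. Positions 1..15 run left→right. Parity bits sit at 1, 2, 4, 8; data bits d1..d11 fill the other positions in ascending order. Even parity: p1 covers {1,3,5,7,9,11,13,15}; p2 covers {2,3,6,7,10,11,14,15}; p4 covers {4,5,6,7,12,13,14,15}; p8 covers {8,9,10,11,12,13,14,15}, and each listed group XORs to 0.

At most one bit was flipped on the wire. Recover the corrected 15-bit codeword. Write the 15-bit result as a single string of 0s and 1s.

s1 (pos 1,3,5,7,9,11,13,15): 0⊕0⊕0⊕1⊕1⊕0⊕0⊕0 = 0
s2 (pos 2,3,6,7,10,11,14,15): 0⊕0⊕0⊕1⊕0⊕0⊕1⊕0 = 0
s4 (pos 4,5,6,7,12,13,14,15): 1⊕0⊕0⊕1⊕0⊕0⊕1⊕0 = 1
s8 (pos 8,9,10,11,12,13,14,15): 0⊕1⊕0⊕0⊕0⊕0⊕1⊕0 = 0
Syndrome s8…s1 = 0100 → error at position 4.
Flip position 4: 000100101000010 → 000000101000010

000000101000010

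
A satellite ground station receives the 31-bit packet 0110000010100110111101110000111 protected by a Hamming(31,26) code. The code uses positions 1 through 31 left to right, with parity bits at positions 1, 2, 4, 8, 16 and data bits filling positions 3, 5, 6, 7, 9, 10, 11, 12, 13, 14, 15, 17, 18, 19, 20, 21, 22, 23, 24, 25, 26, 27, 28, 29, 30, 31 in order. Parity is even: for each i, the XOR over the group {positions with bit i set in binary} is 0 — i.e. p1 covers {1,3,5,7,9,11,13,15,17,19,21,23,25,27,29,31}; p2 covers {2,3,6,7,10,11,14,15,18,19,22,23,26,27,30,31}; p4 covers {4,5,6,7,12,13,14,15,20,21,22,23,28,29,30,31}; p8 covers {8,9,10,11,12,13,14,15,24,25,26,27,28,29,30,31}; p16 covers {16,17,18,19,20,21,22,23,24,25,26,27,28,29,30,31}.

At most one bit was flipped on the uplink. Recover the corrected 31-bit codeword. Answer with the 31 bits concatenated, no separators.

0100000010100110111101110000111

s1 (pos 1,3,5,7,9,11,13,15,17,19,21,23,25,27,29,31): 0⊕1⊕0⊕0⊕1⊕1⊕0⊕1⊕1⊕1⊕0⊕1⊕0⊕0⊕1⊕1 = 1
s2 (pos 2,3,6,7,10,11,14,15,18,19,22,23,26,27,30,31): 1⊕1⊕0⊕0⊕0⊕1⊕1⊕1⊕1⊕1⊕1⊕1⊕0⊕0⊕1⊕1 = 1
s4 (pos 4,5,6,7,12,13,14,15,20,21,22,23,28,29,30,31): 0⊕0⊕0⊕0⊕0⊕0⊕1⊕1⊕1⊕0⊕1⊕1⊕0⊕1⊕1⊕1 = 0
s8 (pos 8,9,10,11,12,13,14,15,24,25,26,27,28,29,30,31): 0⊕1⊕0⊕1⊕0⊕0⊕1⊕1⊕1⊕0⊕0⊕0⊕0⊕1⊕1⊕1 = 0
s16 (pos 16,17,18,19,20,21,22,23,24,25,26,27,28,29,30,31): 0⊕1⊕1⊕1⊕1⊕0⊕1⊕1⊕1⊕0⊕0⊕0⊕0⊕1⊕1⊕1 = 0
Syndrome s16…s1 = 00011 → error at position 3.
Flip position 3: 0110000010100110111101110000111 → 0100000010100110111101110000111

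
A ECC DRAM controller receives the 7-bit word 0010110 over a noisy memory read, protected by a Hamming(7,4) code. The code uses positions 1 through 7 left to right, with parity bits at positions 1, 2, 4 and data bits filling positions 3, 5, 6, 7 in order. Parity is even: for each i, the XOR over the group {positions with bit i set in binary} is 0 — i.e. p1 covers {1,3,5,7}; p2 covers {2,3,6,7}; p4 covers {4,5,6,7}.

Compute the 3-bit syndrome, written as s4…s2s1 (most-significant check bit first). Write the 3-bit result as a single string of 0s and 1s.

s1 (pos 1,3,5,7): 0⊕1⊕1⊕0 = 0
s2 (pos 2,3,6,7): 0⊕1⊕1⊕0 = 0
s4 (pos 4,5,6,7): 0⊕1⊕1⊕0 = 0
Syndrome s4…s1 = 000 → no error.

000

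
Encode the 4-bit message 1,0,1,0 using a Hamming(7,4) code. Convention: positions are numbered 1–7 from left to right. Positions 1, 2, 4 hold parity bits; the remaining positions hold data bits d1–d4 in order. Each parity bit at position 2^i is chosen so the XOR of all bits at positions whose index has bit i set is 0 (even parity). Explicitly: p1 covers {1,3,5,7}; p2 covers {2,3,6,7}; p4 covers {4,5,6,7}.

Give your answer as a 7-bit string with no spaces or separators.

1011010

Place data at non-parity positions: p1 p2 1 p4 0 1 0
p1 (pos 1,3,5,7): XOR of data positions = 1⊕0⊕0 = 1
p2 (pos 2,3,6,7): XOR of data positions = 1⊕1⊕0 = 0
p4 (pos 4,5,6,7): XOR of data positions = 0⊕1⊕0 = 1
Codeword: 1011010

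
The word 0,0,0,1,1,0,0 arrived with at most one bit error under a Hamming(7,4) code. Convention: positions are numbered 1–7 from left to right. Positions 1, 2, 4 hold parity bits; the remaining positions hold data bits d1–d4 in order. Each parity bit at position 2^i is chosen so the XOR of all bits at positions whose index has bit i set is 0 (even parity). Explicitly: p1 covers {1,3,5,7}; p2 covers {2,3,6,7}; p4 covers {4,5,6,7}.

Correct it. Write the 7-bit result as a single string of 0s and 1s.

1001100

s1 (pos 1,3,5,7): 0⊕0⊕1⊕0 = 1
s2 (pos 2,3,6,7): 0⊕0⊕0⊕0 = 0
s4 (pos 4,5,6,7): 1⊕1⊕0⊕0 = 0
Syndrome s4…s1 = 001 → error at position 1.
Flip position 1: 0001100 → 1001100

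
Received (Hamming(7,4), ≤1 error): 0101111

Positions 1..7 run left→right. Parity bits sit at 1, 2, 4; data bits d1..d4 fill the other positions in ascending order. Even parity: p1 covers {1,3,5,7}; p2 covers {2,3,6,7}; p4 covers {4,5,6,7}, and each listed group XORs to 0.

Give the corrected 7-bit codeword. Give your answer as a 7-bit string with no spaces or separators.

s1 (pos 1,3,5,7): 0⊕0⊕1⊕1 = 0
s2 (pos 2,3,6,7): 1⊕0⊕1⊕1 = 1
s4 (pos 4,5,6,7): 1⊕1⊕1⊕1 = 0
Syndrome s4…s1 = 010 → error at position 2.
Flip position 2: 0101111 → 0001111

0001111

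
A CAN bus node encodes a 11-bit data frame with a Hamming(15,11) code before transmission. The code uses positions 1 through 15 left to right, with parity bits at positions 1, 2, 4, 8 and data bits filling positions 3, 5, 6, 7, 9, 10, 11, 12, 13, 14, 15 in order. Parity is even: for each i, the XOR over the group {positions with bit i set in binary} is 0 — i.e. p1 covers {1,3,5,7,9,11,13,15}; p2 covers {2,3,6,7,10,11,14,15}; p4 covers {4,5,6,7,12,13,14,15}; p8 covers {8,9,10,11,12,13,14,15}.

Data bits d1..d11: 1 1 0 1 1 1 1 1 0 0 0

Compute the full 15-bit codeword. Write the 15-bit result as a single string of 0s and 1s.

Place data at non-parity positions: p1 p2 1 p4 1 0 1 p8 1 1 1 1 0 0 0
p1 (pos 1,3,5,7,9,11,13,15): XOR of data positions = 1⊕1⊕1⊕1⊕1⊕0⊕0 = 1
p2 (pos 2,3,6,7,10,11,14,15): XOR of data positions = 1⊕0⊕1⊕1⊕1⊕0⊕0 = 0
p4 (pos 4,5,6,7,12,13,14,15): XOR of data positions = 1⊕0⊕1⊕1⊕0⊕0⊕0 = 1
p8 (pos 8,9,10,11,12,13,14,15): XOR of data positions = 1⊕1⊕1⊕1⊕0⊕0⊕0 = 0
Codeword: 101110101111000

101110101111000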